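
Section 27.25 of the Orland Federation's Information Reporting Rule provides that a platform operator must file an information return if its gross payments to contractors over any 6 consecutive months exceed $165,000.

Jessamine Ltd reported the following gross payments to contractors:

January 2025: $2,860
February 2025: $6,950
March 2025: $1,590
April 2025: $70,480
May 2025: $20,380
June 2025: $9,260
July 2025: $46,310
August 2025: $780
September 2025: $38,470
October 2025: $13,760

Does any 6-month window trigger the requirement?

January 2025–June 2025: $2,860 + $6,950 + $1,590 + $70,480 + $20,380 + $9,260 = $111,520 (under)
February 2025–July 2025: $6,950 + $1,590 + $70,480 + $20,380 + $9,260 + $46,310 = $154,970 (under)
March 2025–August 2025: $1,590 + $70,480 + $20,380 + $9,260 + $46,310 + $780 = $148,800 (under)
April 2025–September 2025: $70,480 + $20,380 + $9,260 + $46,310 + $780 + $38,470 = $185,680 (over)
May 2025–October 2025: $20,380 + $9,260 + $46,310 + $780 + $38,470 + $13,760 = $128,960 (under)
At least one window exceeds $165,000.

Yes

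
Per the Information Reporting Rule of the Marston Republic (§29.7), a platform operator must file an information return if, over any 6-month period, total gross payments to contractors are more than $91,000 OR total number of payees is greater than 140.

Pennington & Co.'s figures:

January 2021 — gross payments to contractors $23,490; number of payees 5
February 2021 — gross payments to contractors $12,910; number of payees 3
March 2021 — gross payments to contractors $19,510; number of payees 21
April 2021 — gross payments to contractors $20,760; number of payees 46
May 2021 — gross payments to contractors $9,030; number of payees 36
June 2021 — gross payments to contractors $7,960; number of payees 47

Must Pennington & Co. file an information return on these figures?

Yes

Total gross payments to contractors: $23,490 + $12,910 + $19,510 + $20,760 + $9,030 + $7,960 = $93,660 (> $91,000).
Total number of payees: 5 + 3 + 21 + 46 + 36 + 47 = 158 (> 140).
The test is 'or': at least one threshold is exceeded.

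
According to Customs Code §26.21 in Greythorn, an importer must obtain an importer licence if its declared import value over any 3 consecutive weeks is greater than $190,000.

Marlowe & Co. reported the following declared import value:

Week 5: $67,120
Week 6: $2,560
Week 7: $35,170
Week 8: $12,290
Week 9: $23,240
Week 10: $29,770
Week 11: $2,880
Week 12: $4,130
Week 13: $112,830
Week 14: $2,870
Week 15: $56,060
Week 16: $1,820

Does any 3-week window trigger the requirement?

Week 5–Week 7: $67,120 + $2,560 + $35,170 = $104,850 (under)
Week 6–Week 8: $2,560 + $35,170 + $12,290 = $50,020 (under)
Week 7–Week 9: $35,170 + $12,290 + $23,240 = $70,700 (under)
Week 8–Week 10: $12,290 + $23,240 + $29,770 = $65,300 (under)
Week 9–Week 11: $23,240 + $29,770 + $2,880 = $55,890 (under)
Week 10–Week 12: $29,770 + $2,880 + $4,130 = $36,780 (under)
Week 11–Week 13: $2,880 + $4,130 + $112,830 = $119,840 (under)
Week 12–Week 14: $4,130 + $112,830 + $2,870 = $119,830 (under)
Week 13–Week 15: $112,830 + $2,870 + $56,060 = $171,760 (under)
Week 14–Week 16: $2,870 + $56,060 + $1,820 = $60,750 (under)
No window exceeds $190,000.

No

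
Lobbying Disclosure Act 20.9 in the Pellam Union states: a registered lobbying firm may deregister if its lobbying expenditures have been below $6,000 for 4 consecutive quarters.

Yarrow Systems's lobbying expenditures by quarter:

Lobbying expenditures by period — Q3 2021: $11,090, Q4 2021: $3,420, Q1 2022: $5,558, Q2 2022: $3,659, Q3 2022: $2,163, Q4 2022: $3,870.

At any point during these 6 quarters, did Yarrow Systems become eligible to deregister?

Yes

Quarters below $6,000: Q4 2021, Q1 2022, Q2 2022, Q3 2022, Q4 2022.
Longest run of consecutive quarters below the threshold: 5.
5 ≥ 4, so Yarrow Systems became eligible.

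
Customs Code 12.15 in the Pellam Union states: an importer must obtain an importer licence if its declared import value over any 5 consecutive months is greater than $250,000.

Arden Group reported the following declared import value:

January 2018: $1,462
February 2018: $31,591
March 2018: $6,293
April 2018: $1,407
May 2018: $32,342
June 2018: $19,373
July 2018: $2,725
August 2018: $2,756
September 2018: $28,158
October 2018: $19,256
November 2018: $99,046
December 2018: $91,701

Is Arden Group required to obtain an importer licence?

January 2018–May 2018: $1,462 + $31,591 + $6,293 + $1,407 + $32,342 = $73,095 (under)
February 2018–June 2018: $31,591 + $6,293 + $1,407 + $32,342 + $19,373 = $91,006 (under)
March 2018–July 2018: $6,293 + $1,407 + $32,342 + $19,373 + $2,725 = $62,140 (under)
April 2018–August 2018: $1,407 + $32,342 + $19,373 + $2,725 + $2,756 = $58,603 (under)
May 2018–September 2018: $32,342 + $19,373 + $2,725 + $2,756 + $28,158 = $85,354 (under)
June 2018–October 2018: $19,373 + $2,725 + $2,756 + $28,158 + $19,256 = $72,268 (under)
July 2018–November 2018: $2,725 + $2,756 + $28,158 + $19,256 + $99,046 = $151,941 (under)
August 2018–December 2018: $2,756 + $28,158 + $19,256 + $99,046 + $91,701 = $240,917 (under)
No window exceeds $250,000.

No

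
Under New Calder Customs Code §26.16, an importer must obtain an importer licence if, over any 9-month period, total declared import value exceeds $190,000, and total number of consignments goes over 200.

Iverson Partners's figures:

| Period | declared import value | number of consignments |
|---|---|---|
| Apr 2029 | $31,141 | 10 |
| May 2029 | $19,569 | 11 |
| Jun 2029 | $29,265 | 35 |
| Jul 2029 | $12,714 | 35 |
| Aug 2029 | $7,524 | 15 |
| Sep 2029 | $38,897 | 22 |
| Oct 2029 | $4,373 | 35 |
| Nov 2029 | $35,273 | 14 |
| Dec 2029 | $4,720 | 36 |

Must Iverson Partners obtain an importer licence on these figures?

Total declared import value: $31,141 + $19,569 + $29,265 + $12,714 + $7,524 + $38,897 + $4,373 + $35,273 + $4,720 = $183,476 (≤ $190,000).
Total number of consignments: 10 + 11 + 35 + 35 + 15 + 22 + 35 + 14 + 36 = 213 (> 200).
The test is 'and': the rule requires both, and at least one is not exceeded.

No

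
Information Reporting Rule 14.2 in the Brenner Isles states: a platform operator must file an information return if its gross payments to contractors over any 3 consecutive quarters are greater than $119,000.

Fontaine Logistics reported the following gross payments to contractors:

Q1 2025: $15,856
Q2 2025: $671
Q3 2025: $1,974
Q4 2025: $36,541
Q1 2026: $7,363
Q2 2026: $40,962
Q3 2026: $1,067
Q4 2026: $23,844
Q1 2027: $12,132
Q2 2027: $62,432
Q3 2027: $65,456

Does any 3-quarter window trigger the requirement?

Q1 2025–Q3 2025: $15,856 + $671 + $1,974 = $18,501 (under)
Q2 2025–Q4 2025: $671 + $1,974 + $36,541 = $39,186 (under)
Q3 2025–Q1 2026: $1,974 + $36,541 + $7,363 = $45,878 (under)
Q4 2025–Q2 2026: $36,541 + $7,363 + $40,962 = $84,866 (under)
Q1 2026–Q3 2026: $7,363 + $40,962 + $1,067 = $49,392 (under)
Q2 2026–Q4 2026: $40,962 + $1,067 + $23,844 = $65,873 (under)
Q3 2026–Q1 2027: $1,067 + $23,844 + $12,132 = $37,043 (under)
Q4 2026–Q2 2027: $23,844 + $12,132 + $62,432 = $98,408 (under)
Q1 2027–Q3 2027: $12,132 + $62,432 + $65,456 = $140,020 (over)
At least one window exceeds $119,000.

Yes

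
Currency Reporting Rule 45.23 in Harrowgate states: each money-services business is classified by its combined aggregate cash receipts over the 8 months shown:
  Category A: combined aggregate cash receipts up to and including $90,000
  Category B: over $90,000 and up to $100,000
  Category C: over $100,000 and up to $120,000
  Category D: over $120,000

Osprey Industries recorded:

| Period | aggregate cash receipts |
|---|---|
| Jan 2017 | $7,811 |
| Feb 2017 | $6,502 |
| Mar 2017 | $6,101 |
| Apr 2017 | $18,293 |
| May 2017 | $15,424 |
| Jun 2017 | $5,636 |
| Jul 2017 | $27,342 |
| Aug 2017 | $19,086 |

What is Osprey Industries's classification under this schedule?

Category C

Combined aggregate cash receipts: $7,811 + $6,502 + $6,101 + $18,293 + $15,424 + $5,636 + $27,342 + $19,086 = $106,195.
$100,000 < $106,195 ≤ $120,000, so Category C applies.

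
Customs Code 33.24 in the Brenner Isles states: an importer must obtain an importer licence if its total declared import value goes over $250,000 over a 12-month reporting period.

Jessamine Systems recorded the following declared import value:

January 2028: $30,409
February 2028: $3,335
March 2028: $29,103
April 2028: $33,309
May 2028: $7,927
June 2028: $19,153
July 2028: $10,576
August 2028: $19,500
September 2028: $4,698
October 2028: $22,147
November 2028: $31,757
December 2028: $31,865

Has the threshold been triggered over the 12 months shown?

No

Total declared import value: $30,409 + $3,335 + $29,103 + $33,309 + $7,927 + $19,153 + $10,576 + $19,500 + $4,698 + $22,147 + $31,757 + $31,865 = $243,779.
$243,779 ≤ $250,000, so the threshold is not exceeded.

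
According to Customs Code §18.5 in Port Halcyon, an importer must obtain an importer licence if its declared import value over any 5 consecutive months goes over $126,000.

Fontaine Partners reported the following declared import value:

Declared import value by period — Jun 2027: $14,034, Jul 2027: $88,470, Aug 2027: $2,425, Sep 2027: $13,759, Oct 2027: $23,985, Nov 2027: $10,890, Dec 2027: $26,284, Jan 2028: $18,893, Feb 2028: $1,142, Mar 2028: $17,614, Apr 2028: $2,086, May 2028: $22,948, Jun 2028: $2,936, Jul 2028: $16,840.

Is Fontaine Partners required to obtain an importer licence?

Yes

Jun 2027–Oct 2027: $14,034 + $88,470 + $2,425 + $13,759 + $23,985 = $142,673 (over)
Jul 2027–Nov 2027: $88,470 + $2,425 + $13,759 + $23,985 + $10,890 = $139,529 (over)
Aug 2027–Dec 2027: $2,425 + $13,759 + $23,985 + $10,890 + $26,284 = $77,343 (under)
Sep 2027–Jan 2028: $13,759 + $23,985 + $10,890 + $26,284 + $18,893 = $93,811 (under)
Oct 2027–Feb 2028: $23,985 + $10,890 + $26,284 + $18,893 + $1,142 = $81,194 (under)
Nov 2027–Mar 2028: $10,890 + $26,284 + $18,893 + $1,142 + $17,614 = $74,823 (under)
Dec 2027–Apr 2028: $26,284 + $18,893 + $1,142 + $17,614 + $2,086 = $66,019 (under)
Jan 2028–May 2028: $18,893 + $1,142 + $17,614 + $2,086 + $22,948 = $62,683 (under)
Feb 2028–Jun 2028: $1,142 + $17,614 + $2,086 + $22,948 + $2,936 = $46,726 (under)
Mar 2028–Jul 2028: $17,614 + $2,086 + $22,948 + $2,936 + $16,840 = $62,424 (under)
At least one window exceeds $126,000.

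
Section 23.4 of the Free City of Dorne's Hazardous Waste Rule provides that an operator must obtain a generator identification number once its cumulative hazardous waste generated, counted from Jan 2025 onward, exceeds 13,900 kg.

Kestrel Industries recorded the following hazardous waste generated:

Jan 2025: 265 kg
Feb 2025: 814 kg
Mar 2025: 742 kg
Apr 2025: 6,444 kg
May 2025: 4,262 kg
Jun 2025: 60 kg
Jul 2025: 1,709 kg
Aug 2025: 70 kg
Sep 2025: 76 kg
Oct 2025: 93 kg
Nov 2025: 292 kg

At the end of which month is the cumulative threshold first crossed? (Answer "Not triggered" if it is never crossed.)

Through Jan 2025: 265 kg
Through Feb 2025: 1,079 kg
Through Mar 2025: 1,821 kg
Through Apr 2025: 8,265 kg
Through May 2025: 12,527 kg
Through Jun 2025: 12,587 kg
Through Jul 2025: 14,296 kg ← exceeds threshold

Jul 2025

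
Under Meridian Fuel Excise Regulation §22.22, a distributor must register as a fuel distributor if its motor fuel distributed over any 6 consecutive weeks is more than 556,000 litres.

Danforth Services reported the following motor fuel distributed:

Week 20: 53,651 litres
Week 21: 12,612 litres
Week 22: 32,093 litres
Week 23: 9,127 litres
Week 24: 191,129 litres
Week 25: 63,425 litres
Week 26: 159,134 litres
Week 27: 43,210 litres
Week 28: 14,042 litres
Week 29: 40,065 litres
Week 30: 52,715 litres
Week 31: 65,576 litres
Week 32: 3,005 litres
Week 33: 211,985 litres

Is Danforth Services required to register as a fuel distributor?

Week 20–Week 25: 53,651 litres + 12,612 litres + 32,093 litres + 9,127 litres + 191,129 litres + 63,425 litres = 362,037 litres (under)
Week 21–Week 26: 12,612 litres + 32,093 litres + 9,127 litres + 191,129 litres + 63,425 litres + 159,134 litres = 467,520 litres (under)
Week 22–Week 27: 32,093 litres + 9,127 litres + 191,129 litres + 63,425 litres + 159,134 litres + 43,210 litres = 498,118 litres (under)
Week 23–Week 28: 9,127 litres + 191,129 litres + 63,425 litres + 159,134 litres + 43,210 litres + 14,042 litres = 480,067 litres (under)
Week 24–Week 29: 191,129 litres + 63,425 litres + 159,134 litres + 43,210 litres + 14,042 litres + 40,065 litres = 511,005 litres (under)
Week 25–Week 30: 63,425 litres + 159,134 litres + 43,210 litres + 14,042 litres + 40,065 litres + 52,715 litres = 372,591 litres (under)
Week 26–Week 31: 159,134 litres + 43,210 litres + 14,042 litres + 40,065 litres + 52,715 litres + 65,576 litres = 374,742 litres (under)
Week 27–Week 32: 43,210 litres + 14,042 litres + 40,065 litres + 52,715 litres + 65,576 litres + 3,005 litres = 218,613 litres (under)
Week 28–Week 33: 14,042 litres + 40,065 litres + 52,715 litres + 65,576 litres + 3,005 litres + 211,985 litres = 387,388 litres (under)
No window exceeds 556,000 litres.

No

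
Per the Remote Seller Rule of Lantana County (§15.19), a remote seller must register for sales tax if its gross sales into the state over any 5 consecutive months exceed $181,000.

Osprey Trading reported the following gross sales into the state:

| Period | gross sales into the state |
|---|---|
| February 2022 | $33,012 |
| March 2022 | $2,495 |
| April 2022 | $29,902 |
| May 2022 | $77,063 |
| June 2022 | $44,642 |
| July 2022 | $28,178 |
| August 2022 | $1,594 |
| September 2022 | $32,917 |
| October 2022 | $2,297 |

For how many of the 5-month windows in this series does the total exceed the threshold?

February 2022–June 2022: $33,012 + $2,495 + $29,902 + $77,063 + $44,642 = $187,114 (over)
March 2022–July 2022: $2,495 + $29,902 + $77,063 + $44,642 + $28,178 = $182,280 (over)
April 2022–August 2022: $29,902 + $77,063 + $44,642 + $28,178 + $1,594 = $181,379 (over)
May 2022–September 2022: $77,063 + $44,642 + $28,178 + $1,594 + $32,917 = $184,394 (over)
June 2022–October 2022: $44,642 + $28,178 + $1,594 + $32,917 + $2,297 = $109,628 (under)
4 windows exceed the threshold.

4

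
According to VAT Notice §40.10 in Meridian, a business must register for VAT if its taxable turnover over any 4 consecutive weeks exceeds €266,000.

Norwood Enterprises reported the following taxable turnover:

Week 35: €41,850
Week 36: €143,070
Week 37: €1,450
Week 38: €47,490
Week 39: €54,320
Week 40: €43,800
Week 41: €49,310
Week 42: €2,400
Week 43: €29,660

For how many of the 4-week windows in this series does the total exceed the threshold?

0

Week 35–Week 38: €41,850 + €143,070 + €1,450 + €47,490 = €233,860 (under)
Week 36–Week 39: €143,070 + €1,450 + €47,490 + €54,320 = €246,330 (under)
Week 37–Week 40: €1,450 + €47,490 + €54,320 + €43,800 = €147,060 (under)
Week 38–Week 41: €47,490 + €54,320 + €43,800 + €49,310 = €194,920 (under)
Week 39–Week 42: €54,320 + €43,800 + €49,310 + €2,400 = €149,830 (under)
Week 40–Week 43: €43,800 + €49,310 + €2,400 + €29,660 = €125,170 (under)
0 windows exceed the threshold.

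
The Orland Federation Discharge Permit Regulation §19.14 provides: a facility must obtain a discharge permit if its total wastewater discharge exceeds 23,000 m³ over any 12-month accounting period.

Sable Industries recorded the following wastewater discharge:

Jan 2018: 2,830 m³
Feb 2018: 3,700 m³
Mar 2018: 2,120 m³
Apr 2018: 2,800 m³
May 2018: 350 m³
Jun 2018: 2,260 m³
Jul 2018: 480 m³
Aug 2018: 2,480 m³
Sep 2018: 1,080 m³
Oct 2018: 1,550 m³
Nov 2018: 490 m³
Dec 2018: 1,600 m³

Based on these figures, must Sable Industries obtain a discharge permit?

Total wastewater discharge: 2,830 m³ + 3,700 m³ + 2,120 m³ + 2,800 m³ + 350 m³ + 2,260 m³ + 480 m³ + 2,480 m³ + 1,080 m³ + 1,550 m³ + 490 m³ + 1,600 m³ = 21,740 m³.
21,740 m³ ≤ 23,000 m³, so the threshold is not exceeded.

No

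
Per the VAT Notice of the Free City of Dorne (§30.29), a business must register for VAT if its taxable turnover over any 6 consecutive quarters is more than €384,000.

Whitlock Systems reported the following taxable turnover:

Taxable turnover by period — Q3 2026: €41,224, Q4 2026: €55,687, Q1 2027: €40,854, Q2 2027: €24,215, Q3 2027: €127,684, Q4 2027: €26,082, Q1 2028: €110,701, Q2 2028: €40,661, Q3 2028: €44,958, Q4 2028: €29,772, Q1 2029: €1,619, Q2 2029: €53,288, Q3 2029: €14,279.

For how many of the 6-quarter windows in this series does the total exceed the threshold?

Q3 2026–Q4 2027: €41,224 + €55,687 + €40,854 + €24,215 + €127,684 + €26,082 = €315,746 (under)
Q4 2026–Q1 2028: €55,687 + €40,854 + €24,215 + €127,684 + €26,082 + €110,701 = €385,223 (over)
Q1 2027–Q2 2028: €40,854 + €24,215 + €127,684 + €26,082 + €110,701 + €40,661 = €370,197 (under)
Q2 2027–Q3 2028: €24,215 + €127,684 + €26,082 + €110,701 + €40,661 + €44,958 = €374,301 (under)
Q3 2027–Q4 2028: €127,684 + €26,082 + €110,701 + €40,661 + €44,958 + €29,772 = €379,858 (under)
Q4 2027–Q1 2029: €26,082 + €110,701 + €40,661 + €44,958 + €29,772 + €1,619 = €253,793 (under)
Q1 2028–Q2 2029: €110,701 + €40,661 + €44,958 + €29,772 + €1,619 + €53,288 = €280,999 (under)
Q2 2028–Q3 2029: €40,661 + €44,958 + €29,772 + €1,619 + €53,288 + €14,279 = €184,577 (under)
1 window exceeds the threshold.

1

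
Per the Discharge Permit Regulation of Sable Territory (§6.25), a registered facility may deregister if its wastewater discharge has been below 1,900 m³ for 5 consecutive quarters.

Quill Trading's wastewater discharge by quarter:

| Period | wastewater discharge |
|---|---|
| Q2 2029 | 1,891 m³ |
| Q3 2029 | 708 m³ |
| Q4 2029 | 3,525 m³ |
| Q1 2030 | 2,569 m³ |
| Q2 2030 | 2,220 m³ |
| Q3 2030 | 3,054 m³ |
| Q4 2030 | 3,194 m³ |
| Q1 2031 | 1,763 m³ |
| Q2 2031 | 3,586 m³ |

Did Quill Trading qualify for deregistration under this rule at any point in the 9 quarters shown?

Quarters below 1,900 m³: Q2 2029, Q3 2029, Q1 2031.
Longest run of consecutive quarters below the threshold: 2.
2 < 5, so Quill Trading never became eligible.

No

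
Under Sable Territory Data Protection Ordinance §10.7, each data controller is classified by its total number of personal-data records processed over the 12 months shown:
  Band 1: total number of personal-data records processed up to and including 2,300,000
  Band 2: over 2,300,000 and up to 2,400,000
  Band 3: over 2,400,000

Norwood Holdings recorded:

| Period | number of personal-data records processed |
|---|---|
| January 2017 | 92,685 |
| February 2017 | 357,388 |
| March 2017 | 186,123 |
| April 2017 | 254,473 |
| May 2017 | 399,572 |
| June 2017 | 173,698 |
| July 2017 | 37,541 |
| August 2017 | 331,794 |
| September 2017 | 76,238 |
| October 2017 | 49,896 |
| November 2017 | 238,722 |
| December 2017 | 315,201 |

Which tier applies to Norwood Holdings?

Band 3

Total number of personal-data records processed: 92,685 + 357,388 + 186,123 + 254,473 + 399,572 + 173,698 + 37,541 + 331,794 + 76,238 + 49,896 + 238,722 + 315,201 = 2,513,331.
2,513,331 > 2,400,000, so Band 3 applies.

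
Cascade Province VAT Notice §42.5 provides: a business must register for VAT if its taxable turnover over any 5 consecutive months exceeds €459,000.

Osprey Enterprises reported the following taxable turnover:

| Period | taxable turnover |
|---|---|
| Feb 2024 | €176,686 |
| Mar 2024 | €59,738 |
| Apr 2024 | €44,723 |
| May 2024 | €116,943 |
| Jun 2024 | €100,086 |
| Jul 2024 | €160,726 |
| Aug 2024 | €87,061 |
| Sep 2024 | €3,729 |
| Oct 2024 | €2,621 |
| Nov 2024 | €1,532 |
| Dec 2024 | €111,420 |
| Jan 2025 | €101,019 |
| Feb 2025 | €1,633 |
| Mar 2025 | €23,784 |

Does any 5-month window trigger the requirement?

Feb 2024–Jun 2024: €176,686 + €59,738 + €44,723 + €116,943 + €100,086 = €498,176 (over)
Mar 2024–Jul 2024: €59,738 + €44,723 + €116,943 + €100,086 + €160,726 = €482,216 (over)
Apr 2024–Aug 2024: €44,723 + €116,943 + €100,086 + €160,726 + €87,061 = €509,539 (over)
May 2024–Sep 2024: €116,943 + €100,086 + €160,726 + €87,061 + €3,729 = €468,545 (over)
Jun 2024–Oct 2024: €100,086 + €160,726 + €87,061 + €3,729 + €2,621 = €354,223 (under)
Jul 2024–Nov 2024: €160,726 + €87,061 + €3,729 + €2,621 + €1,532 = €255,669 (under)
Aug 2024–Dec 2024: €87,061 + €3,729 + €2,621 + €1,532 + €111,420 = €206,363 (under)
Sep 2024–Jan 2025: €3,729 + €2,621 + €1,532 + €111,420 + €101,019 = €220,321 (under)
Oct 2024–Feb 2025: €2,621 + €1,532 + €111,420 + €101,019 + €1,633 = €218,225 (under)
Nov 2024–Mar 2025: €1,532 + €111,420 + €101,019 + €1,633 + €23,784 = €239,388 (under)
At least one window exceeds €459,000.

Yes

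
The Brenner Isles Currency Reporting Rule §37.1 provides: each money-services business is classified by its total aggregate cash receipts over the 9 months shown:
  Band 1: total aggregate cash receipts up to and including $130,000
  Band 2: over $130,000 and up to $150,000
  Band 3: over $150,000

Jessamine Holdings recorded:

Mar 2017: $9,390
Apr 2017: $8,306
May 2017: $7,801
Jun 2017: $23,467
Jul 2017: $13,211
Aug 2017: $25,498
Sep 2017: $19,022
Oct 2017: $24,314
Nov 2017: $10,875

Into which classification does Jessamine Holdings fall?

Total aggregate cash receipts: $9,390 + $8,306 + $7,801 + $23,467 + $13,211 + $25,498 + $19,022 + $24,314 + $10,875 = $141,884.
$130,000 < $141,884 ≤ $150,000, so Band 2 applies.

Band 2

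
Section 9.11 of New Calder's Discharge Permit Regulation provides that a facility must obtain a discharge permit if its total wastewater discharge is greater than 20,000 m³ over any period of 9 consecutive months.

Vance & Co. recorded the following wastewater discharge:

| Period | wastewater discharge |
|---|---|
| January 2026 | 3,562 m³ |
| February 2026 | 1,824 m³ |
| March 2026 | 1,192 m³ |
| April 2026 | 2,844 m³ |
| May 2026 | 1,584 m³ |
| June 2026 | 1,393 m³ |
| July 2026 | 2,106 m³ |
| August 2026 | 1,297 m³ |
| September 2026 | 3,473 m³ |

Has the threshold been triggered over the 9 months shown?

Total wastewater discharge: 3,562 m³ + 1,824 m³ + 1,192 m³ + 2,844 m³ + 1,584 m³ + 1,393 m³ + 2,106 m³ + 1,297 m³ + 3,473 m³ = 19,275 m³.
19,275 m³ ≤ 20,000 m³, so the threshold is not exceeded.

No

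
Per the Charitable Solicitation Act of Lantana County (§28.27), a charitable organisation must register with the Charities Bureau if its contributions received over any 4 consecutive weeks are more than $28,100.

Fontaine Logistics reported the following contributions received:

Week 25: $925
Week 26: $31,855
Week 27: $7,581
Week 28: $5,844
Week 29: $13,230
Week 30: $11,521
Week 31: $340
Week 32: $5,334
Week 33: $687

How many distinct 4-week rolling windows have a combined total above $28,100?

Week 25–Week 28: $925 + $31,855 + $7,581 + $5,844 = $46,205 (over)
Week 26–Week 29: $31,855 + $7,581 + $5,844 + $13,230 = $58,510 (over)
Week 27–Week 30: $7,581 + $5,844 + $13,230 + $11,521 = $38,176 (over)
Week 28–Week 31: $5,844 + $13,230 + $11,521 + $340 = $30,935 (over)
Week 29–Week 32: $13,230 + $11,521 + $340 + $5,334 = $30,425 (over)
Week 30–Week 33: $11,521 + $340 + $5,334 + $687 = $17,882 (under)
5 windows exceed the threshold.

5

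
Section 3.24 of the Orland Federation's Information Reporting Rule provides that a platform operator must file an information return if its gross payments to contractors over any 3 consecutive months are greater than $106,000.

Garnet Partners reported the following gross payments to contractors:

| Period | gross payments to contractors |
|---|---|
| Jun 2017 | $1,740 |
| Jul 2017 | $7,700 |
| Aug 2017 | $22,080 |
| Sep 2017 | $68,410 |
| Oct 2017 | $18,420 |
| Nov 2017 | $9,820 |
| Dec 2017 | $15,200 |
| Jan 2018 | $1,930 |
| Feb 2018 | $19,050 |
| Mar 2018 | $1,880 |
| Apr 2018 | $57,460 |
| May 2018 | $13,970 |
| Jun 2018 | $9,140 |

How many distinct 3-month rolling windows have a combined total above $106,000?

Jun 2017–Aug 2017: $1,740 + $7,700 + $22,080 = $31,520 (under)
Jul 2017–Sep 2017: $7,700 + $22,080 + $68,410 = $98,190 (under)
Aug 2017–Oct 2017: $22,080 + $68,410 + $18,420 = $108,910 (over)
Sep 2017–Nov 2017: $68,410 + $18,420 + $9,820 = $96,650 (under)
Oct 2017–Dec 2017: $18,420 + $9,820 + $15,200 = $43,440 (under)
Nov 2017–Jan 2018: $9,820 + $15,200 + $1,930 = $26,950 (under)
Dec 2017–Feb 2018: $15,200 + $1,930 + $19,050 = $36,180 (under)
Jan 2018–Mar 2018: $1,930 + $19,050 + $1,880 = $22,860 (under)
Feb 2018–Apr 2018: $19,050 + $1,880 + $57,460 = $78,390 (under)
Mar 2018–May 2018: $1,880 + $57,460 + $13,970 = $73,310 (under)
Apr 2018–Jun 2018: $57,460 + $13,970 + $9,140 = $80,570 (under)
1 window exceeds the threshold.

1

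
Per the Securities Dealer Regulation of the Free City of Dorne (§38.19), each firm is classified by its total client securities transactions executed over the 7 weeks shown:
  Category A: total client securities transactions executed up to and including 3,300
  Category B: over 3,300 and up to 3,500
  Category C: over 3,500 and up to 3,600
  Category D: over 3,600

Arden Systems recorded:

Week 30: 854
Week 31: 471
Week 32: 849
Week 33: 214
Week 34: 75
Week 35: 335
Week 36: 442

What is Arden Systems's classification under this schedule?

Category A

Total client securities transactions executed: 854 + 471 + 849 + 214 + 75 + 335 + 442 = 3,240.
3,240 ≤ 3,300, so Category A applies.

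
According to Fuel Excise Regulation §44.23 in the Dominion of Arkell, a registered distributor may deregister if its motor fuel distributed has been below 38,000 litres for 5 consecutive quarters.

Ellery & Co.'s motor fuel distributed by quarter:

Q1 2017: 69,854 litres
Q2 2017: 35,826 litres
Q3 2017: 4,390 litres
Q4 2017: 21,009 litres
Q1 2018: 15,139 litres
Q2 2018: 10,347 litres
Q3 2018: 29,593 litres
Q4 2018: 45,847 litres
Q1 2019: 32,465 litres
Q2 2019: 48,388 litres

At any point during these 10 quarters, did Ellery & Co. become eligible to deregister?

Quarters below 38,000 litres: Q2 2017, Q3 2017, Q4 2017, Q1 2018, Q2 2018, Q3 2018, Q1 2019.
Longest run of consecutive quarters below the threshold: 6.
6 ≥ 5, so Ellery & Co. became eligible.

Yes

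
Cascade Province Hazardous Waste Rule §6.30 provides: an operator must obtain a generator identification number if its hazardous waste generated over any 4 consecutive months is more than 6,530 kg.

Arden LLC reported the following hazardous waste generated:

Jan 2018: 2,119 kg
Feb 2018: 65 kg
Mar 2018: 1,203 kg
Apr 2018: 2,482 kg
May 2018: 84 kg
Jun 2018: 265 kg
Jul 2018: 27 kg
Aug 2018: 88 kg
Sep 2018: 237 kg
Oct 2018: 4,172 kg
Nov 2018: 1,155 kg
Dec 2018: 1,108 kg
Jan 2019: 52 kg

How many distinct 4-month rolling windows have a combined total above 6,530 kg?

1

Jan 2018–Apr 2018: 2,119 kg + 65 kg + 1,203 kg + 2,482 kg = 5,869 kg (under)
Feb 2018–May 2018: 65 kg + 1,203 kg + 2,482 kg + 84 kg = 3,834 kg (under)
Mar 2018–Jun 2018: 1,203 kg + 2,482 kg + 84 kg + 265 kg = 4,034 kg (under)
Apr 2018–Jul 2018: 2,482 kg + 84 kg + 265 kg + 27 kg = 2,858 kg (under)
May 2018–Aug 2018: 84 kg + 265 kg + 27 kg + 88 kg = 464 kg (under)
Jun 2018–Sep 2018: 265 kg + 27 kg + 88 kg + 237 kg = 617 kg (under)
Jul 2018–Oct 2018: 27 kg + 88 kg + 237 kg + 4,172 kg = 4,524 kg (under)
Aug 2018–Nov 2018: 88 kg + 237 kg + 4,172 kg + 1,155 kg = 5,652 kg (under)
Sep 2018–Dec 2018: 237 kg + 4,172 kg + 1,155 kg + 1,108 kg = 6,672 kg (over)
Oct 2018–Jan 2019: 4,172 kg + 1,155 kg + 1,108 kg + 52 kg = 6,487 kg (under)
1 window exceeds the threshold.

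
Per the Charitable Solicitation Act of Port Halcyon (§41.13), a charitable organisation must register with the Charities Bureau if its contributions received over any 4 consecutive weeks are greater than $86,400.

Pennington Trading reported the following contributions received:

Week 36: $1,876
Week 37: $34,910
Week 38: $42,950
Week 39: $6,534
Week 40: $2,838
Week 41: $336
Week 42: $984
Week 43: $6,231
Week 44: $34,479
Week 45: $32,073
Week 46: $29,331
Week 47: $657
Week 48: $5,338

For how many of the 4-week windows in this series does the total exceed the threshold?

Week 36–Week 39: $1,876 + $34,910 + $42,950 + $6,534 = $86,270 (under)
Week 37–Week 40: $34,910 + $42,950 + $6,534 + $2,838 = $87,232 (over)
Week 38–Week 41: $42,950 + $6,534 + $2,838 + $336 = $52,658 (under)
Week 39–Week 42: $6,534 + $2,838 + $336 + $984 = $10,692 (under)
Week 40–Week 43: $2,838 + $336 + $984 + $6,231 = $10,389 (under)
Week 41–Week 44: $336 + $984 + $6,231 + $34,479 = $42,030 (under)
Week 42–Week 45: $984 + $6,231 + $34,479 + $32,073 = $73,767 (under)
Week 43–Week 46: $6,231 + $34,479 + $32,073 + $29,331 = $102,114 (over)
Week 44–Week 47: $34,479 + $32,073 + $29,331 + $657 = $96,540 (over)
Week 45–Week 48: $32,073 + $29,331 + $657 + $5,338 = $67,399 (under)
3 windows exceed the threshold.

3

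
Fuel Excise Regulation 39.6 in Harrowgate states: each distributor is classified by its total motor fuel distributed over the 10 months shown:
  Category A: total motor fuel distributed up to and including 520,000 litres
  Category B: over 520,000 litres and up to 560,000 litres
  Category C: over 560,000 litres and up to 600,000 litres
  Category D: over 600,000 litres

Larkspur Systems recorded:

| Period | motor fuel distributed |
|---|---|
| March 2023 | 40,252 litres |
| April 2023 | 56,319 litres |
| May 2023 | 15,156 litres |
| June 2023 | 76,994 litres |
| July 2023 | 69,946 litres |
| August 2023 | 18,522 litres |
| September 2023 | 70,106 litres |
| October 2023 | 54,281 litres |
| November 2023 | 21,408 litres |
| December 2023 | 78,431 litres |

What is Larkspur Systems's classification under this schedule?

Category A

Total motor fuel distributed: 40,252 litres + 56,319 litres + 15,156 litres + 76,994 litres + 69,946 litres + 18,522 litres + 70,106 litres + 54,281 litres + 21,408 litres + 78,431 litres = 501,415 litres.
501,415 litres ≤ 520,000 litres, so Category A applies.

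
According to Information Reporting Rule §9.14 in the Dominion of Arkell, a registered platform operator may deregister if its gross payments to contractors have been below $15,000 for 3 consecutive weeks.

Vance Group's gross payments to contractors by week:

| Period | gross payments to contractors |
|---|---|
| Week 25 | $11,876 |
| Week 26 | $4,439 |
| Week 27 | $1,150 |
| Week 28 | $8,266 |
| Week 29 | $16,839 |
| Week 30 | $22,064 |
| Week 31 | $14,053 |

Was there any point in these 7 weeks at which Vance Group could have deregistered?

Yes

Weeks below $15,000: Week 25, Week 26, Week 27, Week 28, Week 31.
Longest run of consecutive weeks below the threshold: 4.
4 ≥ 3, so Vance Group became eligible.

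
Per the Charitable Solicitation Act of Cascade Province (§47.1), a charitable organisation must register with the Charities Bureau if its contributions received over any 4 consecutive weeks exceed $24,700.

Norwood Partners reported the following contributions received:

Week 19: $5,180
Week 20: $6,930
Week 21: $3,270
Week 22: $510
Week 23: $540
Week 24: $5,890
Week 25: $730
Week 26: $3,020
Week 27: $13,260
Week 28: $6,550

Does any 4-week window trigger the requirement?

No

Week 19–Week 22: $5,180 + $6,930 + $3,270 + $510 = $15,890 (under)
Week 20–Week 23: $6,930 + $3,270 + $510 + $540 = $11,250 (under)
Week 21–Week 24: $3,270 + $510 + $540 + $5,890 = $10,210 (under)
Week 22–Week 25: $510 + $540 + $5,890 + $730 = $7,670 (under)
Week 23–Week 26: $540 + $5,890 + $730 + $3,020 = $10,180 (under)
Week 24–Week 27: $5,890 + $730 + $3,020 + $13,260 = $22,900 (under)
Week 25–Week 28: $730 + $3,020 + $13,260 + $6,550 = $23,560 (under)
No window exceeds $24,700.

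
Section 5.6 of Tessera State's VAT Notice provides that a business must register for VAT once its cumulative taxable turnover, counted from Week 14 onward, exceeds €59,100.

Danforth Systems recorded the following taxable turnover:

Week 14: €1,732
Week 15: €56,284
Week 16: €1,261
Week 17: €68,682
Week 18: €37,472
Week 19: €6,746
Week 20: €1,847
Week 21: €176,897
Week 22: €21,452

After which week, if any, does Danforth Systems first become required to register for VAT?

Week 16

Through Week 14: €1,732
Through Week 15: €58,016
Through Week 16: €59,277 ← exceeds threshold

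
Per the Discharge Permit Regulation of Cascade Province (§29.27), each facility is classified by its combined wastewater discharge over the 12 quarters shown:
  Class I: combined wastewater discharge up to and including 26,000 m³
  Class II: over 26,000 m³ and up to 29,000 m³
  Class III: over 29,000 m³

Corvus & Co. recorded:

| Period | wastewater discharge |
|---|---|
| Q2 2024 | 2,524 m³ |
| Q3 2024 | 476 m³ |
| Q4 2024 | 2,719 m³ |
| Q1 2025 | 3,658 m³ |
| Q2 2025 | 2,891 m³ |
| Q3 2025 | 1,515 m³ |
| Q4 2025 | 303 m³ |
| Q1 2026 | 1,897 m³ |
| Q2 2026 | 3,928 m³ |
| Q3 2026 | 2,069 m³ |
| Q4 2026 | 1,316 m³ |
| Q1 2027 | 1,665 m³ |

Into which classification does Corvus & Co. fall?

Combined wastewater discharge: 2,524 m³ + 476 m³ + 2,719 m³ + 3,658 m³ + 2,891 m³ + 1,515 m³ + 303 m³ + 1,897 m³ + 3,928 m³ + 2,069 m³ + 1,316 m³ + 1,665 m³ = 24,961 m³.
24,961 m³ ≤ 26,000 m³, so Class I applies.

Class I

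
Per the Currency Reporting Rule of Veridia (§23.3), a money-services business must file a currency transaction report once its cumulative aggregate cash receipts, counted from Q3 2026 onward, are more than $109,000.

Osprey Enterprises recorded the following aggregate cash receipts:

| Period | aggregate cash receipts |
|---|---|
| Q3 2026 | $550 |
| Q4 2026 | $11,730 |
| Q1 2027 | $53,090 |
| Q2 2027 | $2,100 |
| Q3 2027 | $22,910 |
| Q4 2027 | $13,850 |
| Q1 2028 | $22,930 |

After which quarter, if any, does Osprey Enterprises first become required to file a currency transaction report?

Q1 2028

Through Q3 2026: $550
Through Q4 2026: $12,280
Through Q1 2027: $65,370
Through Q2 2027: $67,470
Through Q3 2027: $90,380
Through Q4 2027: $104,230
Through Q1 2028: $127,160 ← exceeds threshold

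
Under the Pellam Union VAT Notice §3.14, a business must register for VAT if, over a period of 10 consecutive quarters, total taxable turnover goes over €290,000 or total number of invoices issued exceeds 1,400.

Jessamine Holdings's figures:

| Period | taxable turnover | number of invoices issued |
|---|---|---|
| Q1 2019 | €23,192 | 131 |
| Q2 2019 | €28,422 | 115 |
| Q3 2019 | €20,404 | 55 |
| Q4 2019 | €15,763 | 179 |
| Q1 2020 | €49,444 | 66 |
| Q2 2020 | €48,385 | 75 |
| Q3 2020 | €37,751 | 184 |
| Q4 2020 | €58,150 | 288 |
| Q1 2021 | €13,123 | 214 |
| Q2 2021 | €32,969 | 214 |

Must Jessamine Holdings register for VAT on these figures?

Yes

Total taxable turnover: €23,192 + €28,422 + €20,404 + €15,763 + €49,444 + €48,385 + €37,751 + €58,150 + €13,123 + €32,969 = €327,603 (> €290,000).
Total number of invoices issued: 131 + 115 + 55 + 179 + 66 + 75 + 184 + 288 + 214 + 214 = 1,521 (> 1,400).
The test is 'or': at least one threshold is exceeded.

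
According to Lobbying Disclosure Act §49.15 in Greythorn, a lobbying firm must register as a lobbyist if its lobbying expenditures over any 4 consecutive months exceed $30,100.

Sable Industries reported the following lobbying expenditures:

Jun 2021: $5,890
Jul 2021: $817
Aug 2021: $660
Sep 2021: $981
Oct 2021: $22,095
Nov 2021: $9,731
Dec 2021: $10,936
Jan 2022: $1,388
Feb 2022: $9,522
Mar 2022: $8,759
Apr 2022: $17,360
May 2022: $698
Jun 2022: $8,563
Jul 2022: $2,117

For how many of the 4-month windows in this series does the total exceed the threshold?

Jun 2021–Sep 2021: $5,890 + $817 + $660 + $981 = $8,348 (under)
Jul 2021–Oct 2021: $817 + $660 + $981 + $22,095 = $24,553 (under)
Aug 2021–Nov 2021: $660 + $981 + $22,095 + $9,731 = $33,467 (over)
Sep 2021–Dec 2021: $981 + $22,095 + $9,731 + $10,936 = $43,743 (over)
Oct 2021–Jan 2022: $22,095 + $9,731 + $10,936 + $1,388 = $44,150 (over)
Nov 2021–Feb 2022: $9,731 + $10,936 + $1,388 + $9,522 = $31,577 (over)
Dec 2021–Mar 2022: $10,936 + $1,388 + $9,522 + $8,759 = $30,605 (over)
Jan 2022–Apr 2022: $1,388 + $9,522 + $8,759 + $17,360 = $37,029 (over)
Feb 2022–May 2022: $9,522 + $8,759 + $17,360 + $698 = $36,339 (over)
Mar 2022–Jun 2022: $8,759 + $17,360 + $698 + $8,563 = $35,380 (over)
Apr 2022–Jul 2022: $17,360 + $698 + $8,563 + $2,117 = $28,738 (under)
8 windows exceed the threshold.

8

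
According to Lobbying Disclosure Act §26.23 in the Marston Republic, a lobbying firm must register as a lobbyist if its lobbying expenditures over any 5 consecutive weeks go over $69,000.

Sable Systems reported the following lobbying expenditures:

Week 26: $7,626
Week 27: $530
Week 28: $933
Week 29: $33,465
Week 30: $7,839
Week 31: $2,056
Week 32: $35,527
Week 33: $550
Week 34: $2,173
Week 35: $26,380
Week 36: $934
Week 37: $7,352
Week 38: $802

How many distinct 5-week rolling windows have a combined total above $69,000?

2

Week 26–Week 30: $7,626 + $530 + $933 + $33,465 + $7,839 = $50,393 (under)
Week 27–Week 31: $530 + $933 + $33,465 + $7,839 + $2,056 = $44,823 (under)
Week 28–Week 32: $933 + $33,465 + $7,839 + $2,056 + $35,527 = $79,820 (over)
Week 29–Week 33: $33,465 + $7,839 + $2,056 + $35,527 + $550 = $79,437 (over)
Week 30–Week 34: $7,839 + $2,056 + $35,527 + $550 + $2,173 = $48,145 (under)
Week 31–Week 35: $2,056 + $35,527 + $550 + $2,173 + $26,380 = $66,686 (under)
Week 32–Week 36: $35,527 + $550 + $2,173 + $26,380 + $934 = $65,564 (under)
Week 33–Week 37: $550 + $2,173 + $26,380 + $934 + $7,352 = $37,389 (under)
Week 34–Week 38: $2,173 + $26,380 + $934 + $7,352 + $802 = $37,641 (under)
2 windows exceed the threshold.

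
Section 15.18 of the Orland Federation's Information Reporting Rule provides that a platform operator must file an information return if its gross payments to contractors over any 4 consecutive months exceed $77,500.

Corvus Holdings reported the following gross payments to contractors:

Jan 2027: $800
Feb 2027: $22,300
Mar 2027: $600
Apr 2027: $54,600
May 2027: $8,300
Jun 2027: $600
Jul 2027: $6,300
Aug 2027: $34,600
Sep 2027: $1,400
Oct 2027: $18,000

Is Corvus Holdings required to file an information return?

Jan 2027–Apr 2027: $800 + $22,300 + $600 + $54,600 = $78,300 (over)
Feb 2027–May 2027: $22,300 + $600 + $54,600 + $8,300 = $85,800 (over)
Mar 2027–Jun 2027: $600 + $54,600 + $8,300 + $600 = $64,100 (under)
Apr 2027–Jul 2027: $54,600 + $8,300 + $600 + $6,300 = $69,800 (under)
May 2027–Aug 2027: $8,300 + $600 + $6,300 + $34,600 = $49,800 (under)
Jun 2027–Sep 2027: $600 + $6,300 + $34,600 + $1,400 = $42,900 (under)
Jul 2027–Oct 2027: $6,300 + $34,600 + $1,400 + $18,000 = $60,300 (under)
At least one window exceeds $77,500.

Yes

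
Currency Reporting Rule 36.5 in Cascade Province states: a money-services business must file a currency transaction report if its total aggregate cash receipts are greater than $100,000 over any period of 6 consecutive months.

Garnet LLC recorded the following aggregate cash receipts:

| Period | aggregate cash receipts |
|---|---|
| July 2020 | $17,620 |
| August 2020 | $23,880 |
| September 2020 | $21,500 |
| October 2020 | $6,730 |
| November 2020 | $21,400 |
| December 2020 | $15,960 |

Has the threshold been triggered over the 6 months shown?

Total aggregate cash receipts: $17,620 + $23,880 + $21,500 + $6,730 + $21,400 + $15,960 = $107,090.
$107,090 > $100,000, so the threshold is exceeded.

Yes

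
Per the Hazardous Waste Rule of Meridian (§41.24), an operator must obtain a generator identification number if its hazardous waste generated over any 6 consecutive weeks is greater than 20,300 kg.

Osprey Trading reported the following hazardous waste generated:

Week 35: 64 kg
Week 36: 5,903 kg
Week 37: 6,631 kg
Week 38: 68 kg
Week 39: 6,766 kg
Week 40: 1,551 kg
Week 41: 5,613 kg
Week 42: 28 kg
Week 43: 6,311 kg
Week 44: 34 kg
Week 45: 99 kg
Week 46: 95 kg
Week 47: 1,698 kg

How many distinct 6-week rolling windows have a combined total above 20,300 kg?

5

Week 35–Week 40: 64 kg + 5,903 kg + 6,631 kg + 68 kg + 6,766 kg + 1,551 kg = 20,983 kg (over)
Week 36–Week 41: 5,903 kg + 6,631 kg + 68 kg + 6,766 kg + 1,551 kg + 5,613 kg = 26,532 kg (over)
Week 37–Week 42: 6,631 kg + 68 kg + 6,766 kg + 1,551 kg + 5,613 kg + 28 kg = 20,657 kg (over)
Week 38–Week 43: 68 kg + 6,766 kg + 1,551 kg + 5,613 kg + 28 kg + 6,311 kg = 20,337 kg (over)
Week 39–Week 44: 6,766 kg + 1,551 kg + 5,613 kg + 28 kg + 6,311 kg + 34 kg = 20,303 kg (over)
Week 40–Week 45: 1,551 kg + 5,613 kg + 28 kg + 6,311 kg + 34 kg + 99 kg = 13,636 kg (under)
Week 41–Week 46: 5,613 kg + 28 kg + 6,311 kg + 34 kg + 99 kg + 95 kg = 12,180 kg (under)
Week 42–Week 47: 28 kg + 6,311 kg + 34 kg + 99 kg + 95 kg + 1,698 kg = 8,265 kg (under)
5 windows exceed the threshold.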